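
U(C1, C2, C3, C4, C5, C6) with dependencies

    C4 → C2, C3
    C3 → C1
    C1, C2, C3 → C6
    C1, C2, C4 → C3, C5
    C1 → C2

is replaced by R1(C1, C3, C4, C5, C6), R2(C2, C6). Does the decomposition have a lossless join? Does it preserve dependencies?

lossy and not dependency-preserving

Lossless test: (C6)⁺ = {C6}, which is a superkey of neither fragment — lossy.
Dependency preservation: the restricted closure of {C4} across the fragments never reaches {C2, C3}, so C4 → C2, C3 cannot be enforced without a join — not preserved.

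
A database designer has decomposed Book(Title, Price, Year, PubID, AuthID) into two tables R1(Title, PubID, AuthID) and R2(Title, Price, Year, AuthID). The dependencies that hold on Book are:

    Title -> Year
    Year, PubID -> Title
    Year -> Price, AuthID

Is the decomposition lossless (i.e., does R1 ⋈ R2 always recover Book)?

Yes

Common attributes: R1 ∩ R2 = {Title, AuthID}.
Closure of {Title, AuthID}: Title → Year applies, adding Year; Year → Price, AuthID applies, adding Price. So (Title, AuthID)⁺ = {Title, Price, Year, AuthID}.
This closure contains every attribute of R2, so R1 ∩ R2 → R2. The join is lossless.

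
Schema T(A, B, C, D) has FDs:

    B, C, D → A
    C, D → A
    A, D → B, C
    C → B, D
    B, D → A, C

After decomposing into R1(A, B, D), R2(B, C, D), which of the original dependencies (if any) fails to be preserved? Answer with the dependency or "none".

B, C, D → A: restricted closure across fragments reaches A.
C, D → A: restricted closure across fragments reaches A.
A, D → B, C: restricted closure across fragments reaches B, C.
C → B, D lies within R2.
B, D → A, C: restricted closure across fragments reaches A, C.
Every dependency is enforceable on the fragments, so the decomposition is dependency-preserving.

none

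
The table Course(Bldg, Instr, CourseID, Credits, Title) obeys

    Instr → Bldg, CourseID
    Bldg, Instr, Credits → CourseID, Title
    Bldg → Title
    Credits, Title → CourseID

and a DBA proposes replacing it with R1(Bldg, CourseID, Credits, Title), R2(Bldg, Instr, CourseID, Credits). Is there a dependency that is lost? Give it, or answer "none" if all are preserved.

none

Instr → Bldg, CourseID lies within R2.
Bldg, Instr, Credits → CourseID, Title: restricted closure across fragments reaches CourseID, Title.
Bldg → Title lies within R1.
Credits, Title → CourseID lies within R1.
Every dependency is enforceable on the fragments, so the decomposition is dependency-preserving.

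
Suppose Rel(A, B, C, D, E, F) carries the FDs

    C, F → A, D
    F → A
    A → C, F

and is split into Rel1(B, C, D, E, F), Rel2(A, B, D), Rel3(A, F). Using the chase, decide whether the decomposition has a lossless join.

Chase test. Columns are A, B, C, D, E, F; row i has aⱼ where attribute j ∈ Reli, else bᵢⱼ.
Initial tableau (one row per fragment):
  row 1: b11 a2 a3 a4 a5 a6
  row 2: a1 a2 b23 a4 b25 b26
  row 3: a1 b32 b33 b34 b35 a6
Rows 1 and 3 agree on F; apply F→A and equate their A entries.
Rows 1 and 2 agree on A; apply A→C, F and equate their C, F entries.
Rows 1 and 3 agree on A; apply A→C, F and equate their C, F entries.
Rows 1 and 3 agree on C, F; apply C, F→A, D and equate their A, D entries.
Row 1 is now all distinguished symbols — the join is lossless.

Yes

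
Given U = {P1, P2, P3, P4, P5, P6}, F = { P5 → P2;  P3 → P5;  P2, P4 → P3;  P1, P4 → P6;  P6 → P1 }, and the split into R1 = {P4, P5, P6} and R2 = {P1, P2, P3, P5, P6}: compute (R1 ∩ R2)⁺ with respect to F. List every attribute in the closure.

P1, P2, P5, P6

R1 ∩ R2 = {P5, P6}.
P5 → P2 applies, adding P2
P6 → P1 applies, adding P1
Closure: {P1, P2, P5, P6}.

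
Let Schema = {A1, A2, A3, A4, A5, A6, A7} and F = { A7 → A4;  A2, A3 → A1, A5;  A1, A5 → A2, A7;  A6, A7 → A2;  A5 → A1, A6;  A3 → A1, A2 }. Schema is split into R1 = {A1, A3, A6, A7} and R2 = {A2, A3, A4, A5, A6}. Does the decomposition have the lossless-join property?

Yes

Common attributes: R1 ∩ R2 = {A3, A6}.
Closure of {A3, A6}: A3 → A1, A2 applies, adding A1, A2; A2, A3 → A1, A5 applies, adding A5; A1, A5 → A2, A7 applies, adding A7; A7 → A4 applies, adding A4. So (A3, A6)⁺ = {A1, A2, A3, A4, A5, A6, A7}.
This closure contains every attribute of R1, so R1 ∩ R2 → R1. The join is lossless.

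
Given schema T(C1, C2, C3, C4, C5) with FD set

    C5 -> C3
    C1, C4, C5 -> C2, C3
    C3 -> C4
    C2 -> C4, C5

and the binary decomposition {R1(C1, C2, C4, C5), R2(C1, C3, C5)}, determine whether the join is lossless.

Yes

Common attributes: R1 ∩ R2 = {C1, C5}.
Closure of {C1, C5}: C5 → C3 applies, adding C3; C3 → C4 applies, adding C4; C1, C4, C5 → C2, C3 applies, adding C2. So (C1, C5)⁺ = {C1, C2, C3, C4, C5}.
This closure contains every attribute of R1, so R1 ∩ R2 → R1. The join is lossless.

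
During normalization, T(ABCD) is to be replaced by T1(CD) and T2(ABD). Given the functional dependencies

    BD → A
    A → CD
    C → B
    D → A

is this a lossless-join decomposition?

Common attributes: T1 ∩ T2 = {D}.
Closure of {D}: D → A applies, adding A; A → CD applies, adding C; C → B applies, adding B. So (D)⁺ = {ABCD}.
This closure contains every attribute of T1, so T1 ∩ T2 → T1. The join is lossless.

Yes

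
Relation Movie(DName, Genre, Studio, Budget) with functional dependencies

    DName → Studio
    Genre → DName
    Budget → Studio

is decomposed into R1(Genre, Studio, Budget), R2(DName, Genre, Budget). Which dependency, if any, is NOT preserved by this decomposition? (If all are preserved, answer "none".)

Check DName → Studio: no single fragment contains all of {DName, Studio}, and the restricted closure of {DName} across the fragments never reaches {Studio}.
Genre → DName is preserved.
Budget → Studio is preserved.

DName → Studio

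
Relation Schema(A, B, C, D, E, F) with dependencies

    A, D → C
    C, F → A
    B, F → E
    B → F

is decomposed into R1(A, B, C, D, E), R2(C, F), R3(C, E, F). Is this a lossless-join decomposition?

Chase test. Columns are A, B, C, D, E, F; row i has aⱼ where attribute j ∈ Ri, else bᵢⱼ.
Initial tableau (one row per fragment):
  row 1: a1 a2 a3 a4 a5 b16
  row 2: b21 b22 a3 b24 b25 a6
  row 3: b31 b32 a3 b34 a5 a6
Rows 2 and 3 agree on C, F; apply C, F→A and equate their A entries.
No row becomes fully distinguished — the join is lossy.

No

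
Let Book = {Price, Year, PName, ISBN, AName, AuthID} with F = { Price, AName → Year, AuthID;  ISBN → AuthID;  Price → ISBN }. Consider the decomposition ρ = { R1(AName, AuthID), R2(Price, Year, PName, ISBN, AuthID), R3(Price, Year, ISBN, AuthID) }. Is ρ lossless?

No

Chase test. Columns are Price, Year, PName, ISBN, AName, AuthID; row i has aⱼ where attribute j ∈ Ri, else bᵢⱼ.
Initial tableau (one row per fragment):
  row 1: b11 b12 b13 b14 a5 a6
  row 2: a1 a2 a3 a4 b25 a6
  row 3: a1 a2 b33 a4 b35 a6
No row becomes fully distinguished — the join is lossy.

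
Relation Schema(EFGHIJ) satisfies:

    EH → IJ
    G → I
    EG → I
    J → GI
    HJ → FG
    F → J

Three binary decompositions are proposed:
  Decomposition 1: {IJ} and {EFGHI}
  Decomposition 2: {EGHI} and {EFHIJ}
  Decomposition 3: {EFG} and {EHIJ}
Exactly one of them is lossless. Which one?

Decomposition 1: common = {I}, closure = {I} → lossy.
Decomposition 2: common = {EHI}, closure = {EFGHIJ} → lossless.
Decomposition 3: common = {E}, closure = {E} → lossy.

Decomposition 2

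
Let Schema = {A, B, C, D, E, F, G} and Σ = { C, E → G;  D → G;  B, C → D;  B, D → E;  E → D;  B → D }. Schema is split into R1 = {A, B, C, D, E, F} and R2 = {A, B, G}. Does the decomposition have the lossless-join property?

Common attributes: R1 ∩ R2 = {A, B}.
Closure of {A, B}: B → D applies, adding D; D → G applies, adding G; B, D → E applies, adding E. So (A, B)⁺ = {A, B, D, E, G}.
This closure contains every attribute of R2, so R1 ∩ R2 → R2. The join is lossless.

Yes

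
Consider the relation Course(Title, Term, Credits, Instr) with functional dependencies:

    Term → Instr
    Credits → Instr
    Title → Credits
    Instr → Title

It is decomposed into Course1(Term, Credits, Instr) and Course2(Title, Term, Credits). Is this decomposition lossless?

Yes

Common attributes: Course1 ∩ Course2 = {Term, Credits}.
Closure of {Term, Credits}: Term → Instr applies, adding Instr; Instr → Title applies, adding Title. So (Term, Credits)⁺ = {Title, Term, Credits, Instr}.
This closure contains every attribute of Course1, so Course1 ∩ Course2 → Course1. The join is lossless.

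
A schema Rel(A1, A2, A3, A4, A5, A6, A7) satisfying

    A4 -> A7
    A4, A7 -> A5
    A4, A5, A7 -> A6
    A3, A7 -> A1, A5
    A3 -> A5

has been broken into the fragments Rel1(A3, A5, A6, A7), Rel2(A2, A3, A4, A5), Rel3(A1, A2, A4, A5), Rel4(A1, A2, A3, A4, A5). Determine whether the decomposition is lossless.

Chase test. Columns are A1, A2, A3, A4, A5, A6, A7; row i has aⱼ where attribute j ∈ Reli, else bᵢⱼ.
Initial tableau (one row per fragment):
  row 1: b11 b12 a3 b14 a5 a6 a7
  row 2: b21 a2 a3 a4 a5 b26 b27
  row 3: a1 a2 b33 a4 a5 b36 b37
  row 4: a1 a2 a3 a4 a5 b46 b47
Rows 2 and 3 agree on A4; apply A4→A7 and equate their A7 entries.
Rows 2 and 4 agree on A4; apply A4→A7 and equate their A7 entries.
Rows 2 and 3 agree on A4, A5, A7; apply A4, A5, A7→A6 and equate their A6 entries.
Rows 2 and 4 agree on A4, A5, A7; apply A4, A5, A7→A6 and equate their A6 entries.
Rows 2 and 4 agree on A3, A7; apply A3, A7→A1, A5 and equate their A1, A5 entries.
No row becomes fully distinguished — the join is lossy.

No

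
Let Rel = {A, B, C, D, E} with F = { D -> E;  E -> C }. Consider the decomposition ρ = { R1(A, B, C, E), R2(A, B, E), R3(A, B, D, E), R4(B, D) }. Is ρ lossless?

Chase test. Columns are A, B, C, D, E; row i has aⱼ where attribute j ∈ Ri, else bᵢⱼ.
Initial tableau (one row per fragment):
  row 1: a1 a2 a3 b14 a5
  row 2: a1 a2 b23 b24 a5
  row 3: a1 a2 b33 a4 a5
  row 4: b41 a2 b43 a4 b45
Rows 3 and 4 agree on D; apply D→E and equate their E entries.
Rows 1 and 2 agree on E; apply E→C and equate their C entries.
Rows 1 and 3 agree on E; apply E→C and equate their C entries.
Rows 1 and 4 agree on E; apply E→C and equate their C entries.
Row 3 is now all distinguished symbols — the join is lossless.

Yes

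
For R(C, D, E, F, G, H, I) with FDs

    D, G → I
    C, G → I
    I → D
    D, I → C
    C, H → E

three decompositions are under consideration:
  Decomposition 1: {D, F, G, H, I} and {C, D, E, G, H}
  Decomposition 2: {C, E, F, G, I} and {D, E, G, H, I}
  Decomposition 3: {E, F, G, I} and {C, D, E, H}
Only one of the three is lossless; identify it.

Decomposition 1

Decomposition 1: common = {D, G, H}, closure = {C, D, E, G, H, I} → lossless.
Decomposition 2: common = {E, G, I}, closure = {C, D, E, G, I} → lossy.
Decomposition 3: common = {E}, closure = {E} → lossy.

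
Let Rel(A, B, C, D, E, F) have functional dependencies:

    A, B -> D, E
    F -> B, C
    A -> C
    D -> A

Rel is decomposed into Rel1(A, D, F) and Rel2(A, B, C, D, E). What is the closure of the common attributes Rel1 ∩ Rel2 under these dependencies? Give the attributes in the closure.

Rel1 ∩ Rel2 = {A, D}.
A → C applies, adding C
Closure: {A, C, D}.

A, C, D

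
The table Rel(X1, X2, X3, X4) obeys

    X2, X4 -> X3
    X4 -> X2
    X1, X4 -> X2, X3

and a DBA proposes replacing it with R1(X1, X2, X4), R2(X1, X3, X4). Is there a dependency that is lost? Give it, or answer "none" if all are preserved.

X2, X4 → X3: restricted closure across fragments reaches X3.
X4 → X2 lies within R1.
X1, X4 → X2, X3: restricted closure across fragments reaches X2, X3.
Every dependency is enforceable on the fragments, so the decomposition is dependency-preserving.

none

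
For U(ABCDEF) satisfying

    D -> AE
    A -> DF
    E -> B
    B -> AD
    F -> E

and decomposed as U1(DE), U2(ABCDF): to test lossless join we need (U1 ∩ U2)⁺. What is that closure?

U1 ∩ U2 = {D}.
D → AE applies, adding AE
A → DF applies, adding F
E → B applies, adding B
Closure: {ABDEF}.

ABDEF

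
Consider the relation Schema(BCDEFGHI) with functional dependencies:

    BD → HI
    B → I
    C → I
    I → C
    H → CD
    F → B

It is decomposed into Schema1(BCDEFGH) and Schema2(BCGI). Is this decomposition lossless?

Yes

Common attributes: Schema1 ∩ Schema2 = {BCG}.
Closure of {BCG}: B → I applies, adding I. So (BCG)⁺ = {BCGI}.
This closure contains every attribute of Schema2, so Schema1 ∩ Schema2 → Schema2. The join is lossless.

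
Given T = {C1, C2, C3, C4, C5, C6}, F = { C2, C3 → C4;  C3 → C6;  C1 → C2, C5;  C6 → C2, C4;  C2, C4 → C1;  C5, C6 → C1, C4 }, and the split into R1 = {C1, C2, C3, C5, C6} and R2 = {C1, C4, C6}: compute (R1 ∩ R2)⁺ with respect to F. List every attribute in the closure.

C1, C2, C4, C5, C6

R1 ∩ R2 = {C1, C6}.
C1 → C2, C5 applies, adding C2, C5
C6 → C2, C4 applies, adding C4
Closure: {C1, C2, C4, C5, C6}.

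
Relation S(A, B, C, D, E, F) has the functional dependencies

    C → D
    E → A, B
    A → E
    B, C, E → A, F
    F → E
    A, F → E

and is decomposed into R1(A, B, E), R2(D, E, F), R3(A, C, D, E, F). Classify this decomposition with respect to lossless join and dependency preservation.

Lossless test (chase): Rows 1 and 2 agree on E; apply E→A, B and equate their A, B entries. Rows 1 and 3 agree on E; apply E→A, B and equate their A, B entries. Row 3 is now all distinguished symbols — the join is lossless.
Dependency preservation: B, C, E → A, F is not contained in any single fragment, but the restricted closure of its left-hand side across the fragments still reaches the right-hand side; the remaining FDs each lie inside some fragment. All dependencies are preserved.

lossless and dependency-preserving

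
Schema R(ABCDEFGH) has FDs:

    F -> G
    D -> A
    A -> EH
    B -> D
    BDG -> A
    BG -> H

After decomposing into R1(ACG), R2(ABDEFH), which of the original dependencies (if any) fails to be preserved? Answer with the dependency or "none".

Check F → G: no single fragment contains all of {FG}, and the restricted closure of {F} across the fragments never reaches {G}.
D → A is preserved.
A → EH is preserved.
B → D is preserved.
BDG → A is preserved.
BG → H is preserved.

F -> G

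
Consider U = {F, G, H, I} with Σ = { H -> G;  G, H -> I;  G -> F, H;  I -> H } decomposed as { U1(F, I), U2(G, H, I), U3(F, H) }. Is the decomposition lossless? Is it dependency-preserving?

Lossless test (chase): Rows 2 and 3 agree on H; apply H→G and equate their G entries. Rows 2 and 3 agree on G, H; apply G, H→I and equate their I entries. Rows 2 and 3 agree on G; apply G→F, H and equate their F, H entries. Rows 1 and 2 agree on I; apply I→H and equate their H entries. Rows 1 and 2 agree on H; apply H→G and equate their G entries. Row 1 is now all distinguished symbols — the join is lossless.
Dependency preservation: G → F, H is not contained in any single fragment, but the restricted closure of its left-hand side across the fragments still reaches the right-hand side; the remaining FDs each lie inside some fragment. All dependencies are preserved.

lossless and dependency-preserving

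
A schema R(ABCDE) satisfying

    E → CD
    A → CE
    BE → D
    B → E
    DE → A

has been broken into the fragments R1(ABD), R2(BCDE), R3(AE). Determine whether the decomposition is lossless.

Chase test. Columns are ABCDE; row i has aⱼ where attribute j ∈ Ri, else bᵢⱼ.
Initial tableau (one row per fragment):
  row 1: a1 a2 b13 a4 b15
  row 2: b21 a2 a3 a4 a5
  row 3: a1 b32 b33 b34 a5
Rows 2 and 3 agree on E; apply E→CD and equate their CD entries.
Rows 1 and 3 agree on A; apply A→CE and equate their CE entries.
Rows 1 and 2 agree on DE; apply DE→A and equate their A entries.
Row 1 is now all distinguished symbols — the join is lossless.

Yes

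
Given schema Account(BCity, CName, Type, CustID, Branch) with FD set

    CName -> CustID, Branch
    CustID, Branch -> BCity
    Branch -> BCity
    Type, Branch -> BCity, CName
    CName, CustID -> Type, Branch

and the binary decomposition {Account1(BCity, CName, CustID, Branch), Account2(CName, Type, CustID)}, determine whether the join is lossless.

Yes

Common attributes: Account1 ∩ Account2 = {CName, CustID}.
Closure of {CName, CustID}: CName → CustID, Branch applies, adding Branch; CustID, Branch → BCity applies, adding BCity; CName, CustID → Type, Branch applies, adding Type. So (CName, CustID)⁺ = {BCity, CName, Type, CustID, Branch}.
This closure contains every attribute of Account1, so Account1 ∩ Account2 → Account1. The join is lossless.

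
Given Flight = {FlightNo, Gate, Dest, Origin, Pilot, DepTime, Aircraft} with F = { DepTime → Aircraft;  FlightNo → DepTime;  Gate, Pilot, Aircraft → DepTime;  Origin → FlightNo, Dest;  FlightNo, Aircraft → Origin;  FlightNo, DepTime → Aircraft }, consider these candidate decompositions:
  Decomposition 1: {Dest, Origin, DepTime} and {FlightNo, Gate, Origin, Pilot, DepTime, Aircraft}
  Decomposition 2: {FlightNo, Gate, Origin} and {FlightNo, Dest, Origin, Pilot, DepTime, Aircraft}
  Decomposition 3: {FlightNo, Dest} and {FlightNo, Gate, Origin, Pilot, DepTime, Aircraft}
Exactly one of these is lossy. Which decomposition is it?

Decomposition 2

Decomposition 1: common = {Origin, DepTime}, closure = {FlightNo, Dest, Origin, DepTime, Aircraft} → lossless.
Decomposition 2: common = {FlightNo, Origin}, closure = {FlightNo, Dest, Origin, DepTime, Aircraft} → lossy.
Decomposition 3: common = {FlightNo}, closure = {FlightNo, Dest, Origin, DepTime, Aircraft} → lossless.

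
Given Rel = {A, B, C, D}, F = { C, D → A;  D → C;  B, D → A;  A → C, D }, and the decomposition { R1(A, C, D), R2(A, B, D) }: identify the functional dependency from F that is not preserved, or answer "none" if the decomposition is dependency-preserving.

C, D → A lies within R1.
D → C lies within R1.
B, D → A lies within R2.
A → C, D lies within R1.
Every dependency is enforceable on the fragments, so the decomposition is dependency-preserving.

none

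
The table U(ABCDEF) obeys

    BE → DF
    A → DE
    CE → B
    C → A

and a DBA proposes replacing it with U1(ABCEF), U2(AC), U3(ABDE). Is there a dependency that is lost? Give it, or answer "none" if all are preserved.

none

BE → DF: restricted closure across fragments reaches DF.
A → DE lies within U3.
CE → B lies within U1.
C → A lies within U1.
Every dependency is enforceable on the fragments, so the decomposition is dependency-preserving.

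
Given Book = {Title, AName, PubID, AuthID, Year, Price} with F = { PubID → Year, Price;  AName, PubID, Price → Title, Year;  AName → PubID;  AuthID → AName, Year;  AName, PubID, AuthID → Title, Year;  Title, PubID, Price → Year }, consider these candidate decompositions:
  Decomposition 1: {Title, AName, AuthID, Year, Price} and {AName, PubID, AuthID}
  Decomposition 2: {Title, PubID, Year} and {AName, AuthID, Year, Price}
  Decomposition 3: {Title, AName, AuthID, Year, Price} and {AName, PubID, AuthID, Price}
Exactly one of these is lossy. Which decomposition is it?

Decomposition 2

Decomposition 1: common = {AName, AuthID}, closure = {Title, AName, PubID, AuthID, Year, Price} → lossless.
Decomposition 2: common = {Year}, closure = {Year} → lossy.
Decomposition 3: common = {AName, AuthID, Price}, closure = {Title, AName, PubID, AuthID, Year, Price} → lossless.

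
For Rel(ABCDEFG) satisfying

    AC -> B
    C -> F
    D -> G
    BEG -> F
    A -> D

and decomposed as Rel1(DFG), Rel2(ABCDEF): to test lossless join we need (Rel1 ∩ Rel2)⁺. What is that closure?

Rel1 ∩ Rel2 = {DF}.
D → G applies, adding G
Closure: {DFG}.

DFG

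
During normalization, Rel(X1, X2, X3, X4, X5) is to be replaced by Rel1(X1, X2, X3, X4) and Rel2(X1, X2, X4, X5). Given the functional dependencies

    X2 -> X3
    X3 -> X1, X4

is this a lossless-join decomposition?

Yes

Common attributes: Rel1 ∩ Rel2 = {X1, X2, X4}.
Closure of {X1, X2, X4}: X2 → X3 applies, adding X3. So (X1, X2, X4)⁺ = {X1, X2, X3, X4}.
This closure contains every attribute of Rel1, so Rel1 ∩ Rel2 → Rel1. The join is lossless.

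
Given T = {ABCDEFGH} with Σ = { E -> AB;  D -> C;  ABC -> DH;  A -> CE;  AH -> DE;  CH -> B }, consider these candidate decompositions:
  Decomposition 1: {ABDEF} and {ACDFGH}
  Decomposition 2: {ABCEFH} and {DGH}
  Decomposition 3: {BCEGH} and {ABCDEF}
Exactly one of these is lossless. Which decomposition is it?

Decomposition 1

Decomposition 1: common = {ADF}, closure = {ABCDEFH} → lossless.
Decomposition 2: common = {H}, closure = {H} → lossy.
Decomposition 3: common = {BCE}, closure = {ABCDEH} → lossy.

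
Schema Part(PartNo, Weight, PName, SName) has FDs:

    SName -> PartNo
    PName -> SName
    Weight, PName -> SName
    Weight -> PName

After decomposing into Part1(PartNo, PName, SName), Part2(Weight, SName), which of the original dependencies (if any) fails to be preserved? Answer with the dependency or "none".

Weight -> PName

Check Weight → PName: no single fragment contains all of {Weight, PName}, and the restricted closure of {Weight} across the fragments never reaches {PName}.
SName → PartNo is preserved.
PName → SName is preserved.
Weight, PName → SName is preserved.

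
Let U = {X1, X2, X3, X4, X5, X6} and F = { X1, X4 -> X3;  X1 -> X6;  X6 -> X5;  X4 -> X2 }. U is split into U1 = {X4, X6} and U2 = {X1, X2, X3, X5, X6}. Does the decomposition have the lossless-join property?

No

Common attributes: U1 ∩ U2 = {X6}.
Closure of {X6}: X6 → X5 applies, adding X5. So (X6)⁺ = {X5, X6}.
The closure contains neither all of U1 = {X4, X6} nor all of U2 = {X1, X2, X3, X5, X6}, so the common attributes are not a superkey of either fragment. The join is lossy.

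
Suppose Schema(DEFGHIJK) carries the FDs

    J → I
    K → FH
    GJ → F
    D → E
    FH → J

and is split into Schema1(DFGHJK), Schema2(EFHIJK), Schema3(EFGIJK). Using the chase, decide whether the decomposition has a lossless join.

Chase test. Columns are DEFGHIJK; row i has aⱼ where attribute j ∈ Schemai, else bᵢⱼ.
Initial tableau (one row per fragment):
  row 1: a1 b12 a3 a4 a5 b16 a7 a8
  row 2: b21 a2 a3 b24 a5 a6 a7 a8
  row 3: b31 a2 a3 a4 b35 a6 a7 a8
Rows 1 and 2 agree on J; apply J→I and equate their I entries.
Rows 1 and 3 agree on K; apply K→FH and equate their FH entries.
No row becomes fully distinguished — the join is lossy.

No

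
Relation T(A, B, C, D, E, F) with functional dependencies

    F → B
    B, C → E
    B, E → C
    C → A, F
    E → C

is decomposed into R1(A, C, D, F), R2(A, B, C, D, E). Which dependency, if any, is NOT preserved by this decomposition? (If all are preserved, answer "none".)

F → B

Check F → B: no single fragment contains all of {B, F}, and the restricted closure of {F} across the fragments never reaches {B}.
B, C → E is preserved.
B, E → C is preserved.
C → A, F is preserved.
E → C is preserved.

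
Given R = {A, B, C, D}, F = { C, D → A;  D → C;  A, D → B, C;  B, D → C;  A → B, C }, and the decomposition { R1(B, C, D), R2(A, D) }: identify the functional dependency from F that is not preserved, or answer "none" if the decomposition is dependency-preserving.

Check A → B, C: no single fragment contains all of {A, B, C}, and the restricted closure of {A} across the fragments never reaches {B, C}.
C, D → A is preserved.
D → C is preserved.
A, D → B, C is preserved.
B, D → C is preserved.

A → B, C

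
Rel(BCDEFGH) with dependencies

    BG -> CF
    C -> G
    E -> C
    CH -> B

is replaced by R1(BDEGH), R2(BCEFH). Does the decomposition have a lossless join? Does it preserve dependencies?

Lossless test: (BEH)⁺ = {BCEFGH}, which contains all of one fragment — lossless.
Dependency preservation: the restricted closure of {BG} across the fragments never reaches {CF}, so BG → CF cannot be enforced without a join — not preserved.

lossless but not dependency-preserving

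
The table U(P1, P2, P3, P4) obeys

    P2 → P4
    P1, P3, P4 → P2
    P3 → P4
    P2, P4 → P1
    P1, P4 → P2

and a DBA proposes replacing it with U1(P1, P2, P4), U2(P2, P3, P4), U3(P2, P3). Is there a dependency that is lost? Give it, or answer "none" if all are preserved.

none

P2 → P4 lies within U1.
P1, P3, P4 → P2: restricted closure across fragments reaches P2.
P3 → P4 lies within U2.
P2, P4 → P1 lies within U1.
P1, P4 → P2 lies within U1.
Every dependency is enforceable on the fragments, so the decomposition is dependency-preserving.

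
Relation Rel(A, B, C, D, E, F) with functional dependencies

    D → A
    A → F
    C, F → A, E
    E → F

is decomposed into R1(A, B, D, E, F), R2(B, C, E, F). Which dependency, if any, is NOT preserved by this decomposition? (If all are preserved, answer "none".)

Check C, F → A, E: no single fragment contains all of {A, C, E, F}, and the restricted closure of {C, F} across the fragments never reaches {A, E}.
D → A is preserved.
A → F is preserved.
E → F is preserved.

C, F → A, E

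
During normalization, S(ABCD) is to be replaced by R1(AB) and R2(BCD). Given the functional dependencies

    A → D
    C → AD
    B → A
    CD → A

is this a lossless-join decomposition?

Yes

Common attributes: R1 ∩ R2 = {B}.
Closure of {B}: B → A applies, adding A; A → D applies, adding D. So (B)⁺ = {ABD}.
This closure contains every attribute of R1, so R1 ∩ R2 → R1. The join is lossless.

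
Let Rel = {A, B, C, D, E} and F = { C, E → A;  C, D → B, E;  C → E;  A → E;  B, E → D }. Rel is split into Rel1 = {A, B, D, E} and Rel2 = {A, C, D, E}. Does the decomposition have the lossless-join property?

Common attributes: Rel1 ∩ Rel2 = {A, D, E}.
No dependency enlarges {A, D, E}, so (A, D, E)⁺ = {A, D, E}.
The closure contains neither all of Rel1 = {A, B, D, E} nor all of Rel2 = {A, C, D, E}, so the common attributes are not a superkey of either fragment. The join is lossy.

No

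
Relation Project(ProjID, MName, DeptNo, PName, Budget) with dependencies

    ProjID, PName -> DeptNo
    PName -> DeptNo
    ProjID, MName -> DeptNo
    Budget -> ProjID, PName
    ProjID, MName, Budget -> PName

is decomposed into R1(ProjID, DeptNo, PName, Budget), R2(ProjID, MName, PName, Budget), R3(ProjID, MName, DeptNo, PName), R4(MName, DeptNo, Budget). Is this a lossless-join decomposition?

Chase test. Columns are ProjID, MName, DeptNo, PName, Budget; row i has aⱼ where attribute j ∈ Ri, else bᵢⱼ.
Initial tableau (one row per fragment):
  row 1: a1 b12 a3 a4 a5
  row 2: a1 a2 b23 a4 a5
  row 3: a1 a2 a3 a4 b35
  row 4: b41 a2 a3 b44 a5
Rows 1 and 2 agree on ProjID, PName; apply ProjID, PName→DeptNo and equate their DeptNo entries.
Rows 1 and 4 agree on Budget; apply Budget→ProjID, PName and equate their ProjID, PName entries.
Row 2 is now all distinguished symbols — the join is lossless.

Yes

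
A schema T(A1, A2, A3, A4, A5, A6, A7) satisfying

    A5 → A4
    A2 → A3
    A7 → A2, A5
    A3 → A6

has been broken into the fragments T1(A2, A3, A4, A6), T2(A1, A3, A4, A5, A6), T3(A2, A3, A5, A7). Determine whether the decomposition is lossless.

No

Chase test. Columns are A1, A2, A3, A4, A5, A6, A7; row i has aⱼ where attribute j ∈ Ti, else bᵢⱼ.
Initial tableau (one row per fragment):
  row 1: b11 a2 a3 a4 b15 a6 b17
  row 2: a1 b22 a3 a4 a5 a6 b27
  row 3: b31 a2 a3 b34 a5 b36 a7
Rows 2 and 3 agree on A5; apply A5→A4 and equate their A4 entries.
Rows 1 and 3 agree on A3; apply A3→A6 and equate their A6 entries.
No row becomes fully distinguished — the join is lossy.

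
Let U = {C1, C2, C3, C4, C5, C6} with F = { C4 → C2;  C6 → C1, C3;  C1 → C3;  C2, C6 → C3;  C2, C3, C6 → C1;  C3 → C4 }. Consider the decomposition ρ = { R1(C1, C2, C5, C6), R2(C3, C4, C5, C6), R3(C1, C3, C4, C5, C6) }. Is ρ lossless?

Yes

Chase test. Columns are C1, C2, C3, C4, C5, C6; row i has aⱼ where attribute j ∈ Ri, else bᵢⱼ.
Initial tableau (one row per fragment):
  row 1: a1 a2 b13 b14 a5 a6
  row 2: b21 b22 a3 a4 a5 a6
  row 3: a1 b32 a3 a4 a5 a6
Rows 2 and 3 agree on C4; apply C4→C2 and equate their C2 entries.
Rows 1 and 2 agree on C6; apply C6→C1, C3 and equate their C1, C3 entries.
Rows 1 and 2 agree on C3; apply C3→C4 and equate their C4 entries.
Rows 1 and 2 agree on C4; apply C4→C2 and equate their C2 entries.
Row 1 is now all distinguished symbols — the join is lossless.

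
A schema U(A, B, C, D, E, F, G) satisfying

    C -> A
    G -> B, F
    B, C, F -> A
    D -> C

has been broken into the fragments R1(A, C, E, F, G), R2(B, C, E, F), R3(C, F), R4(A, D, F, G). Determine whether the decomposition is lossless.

Chase test. Columns are A, B, C, D, E, F, G; row i has aⱼ where attribute j ∈ Ri, else bᵢⱼ.
Initial tableau (one row per fragment):
  row 1: a1 b12 a3 b14 a5 a6 a7
  row 2: b21 a2 a3 b24 a5 a6 b27
  row 3: b31 b32 a3 b34 b35 a6 b37
  row 4: a1 b42 b43 a4 b45 a6 a7
Rows 1 and 2 agree on C; apply C→A and equate their A entries.
Rows 1 and 3 agree on C; apply C→A and equate their A entries.
Rows 1 and 4 agree on G; apply G→B, F and equate their B, F entries.
No row becomes fully distinguished — the join is lossy.

No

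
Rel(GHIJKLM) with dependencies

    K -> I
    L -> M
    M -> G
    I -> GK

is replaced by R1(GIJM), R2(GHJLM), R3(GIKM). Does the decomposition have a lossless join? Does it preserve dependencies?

lossy but dependency-preserving

Lossless test (chase): Rows 1 and 3 agree on I; apply I→GK and equate their GK entries. No row becomes fully distinguished — the join is lossy.
Dependency preservation: every FD's attributes lie within a single fragment, so each can be enforced locally — preserved.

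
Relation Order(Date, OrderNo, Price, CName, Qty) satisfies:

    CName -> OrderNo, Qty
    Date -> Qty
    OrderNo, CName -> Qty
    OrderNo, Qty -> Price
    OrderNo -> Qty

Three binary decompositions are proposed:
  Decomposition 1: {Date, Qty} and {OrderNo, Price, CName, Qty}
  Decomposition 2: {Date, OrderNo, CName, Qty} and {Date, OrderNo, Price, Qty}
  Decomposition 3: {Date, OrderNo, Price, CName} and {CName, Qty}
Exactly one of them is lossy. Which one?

Decomposition 1

Decomposition 1: common = {Qty}, closure = {Qty} → lossy.
Decomposition 2: common = {Date, OrderNo, Qty}, closure = {Date, OrderNo, Price, Qty} → lossless.
Decomposition 3: common = {CName}, closure = {OrderNo, Price, CName, Qty} → lossless.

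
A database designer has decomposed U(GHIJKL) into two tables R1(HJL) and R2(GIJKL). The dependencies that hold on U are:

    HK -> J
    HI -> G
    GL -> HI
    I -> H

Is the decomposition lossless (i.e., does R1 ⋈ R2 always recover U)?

Common attributes: R1 ∩ R2 = {JL}.
No dependency enlarges {JL}, so (JL)⁺ = {JL}.
The closure contains neither all of R1 = {HJL} nor all of R2 = {GIJKL}, so the common attributes are not a superkey of either fragment. The join is lossy.

No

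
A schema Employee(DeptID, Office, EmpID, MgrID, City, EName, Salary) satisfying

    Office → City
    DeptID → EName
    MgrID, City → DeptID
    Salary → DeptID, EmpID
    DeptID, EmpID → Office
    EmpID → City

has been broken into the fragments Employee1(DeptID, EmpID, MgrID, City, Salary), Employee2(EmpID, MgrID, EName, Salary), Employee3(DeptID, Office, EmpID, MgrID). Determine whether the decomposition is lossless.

Yes

Chase test. Columns are DeptID, Office, EmpID, MgrID, City, EName, Salary; row i has aⱼ where attribute j ∈ Employeei, else bᵢⱼ.
Initial tableau (one row per fragment):
  row 1: a1 b12 a3 a4 a5 b16 a7
  row 2: b21 b22 a3 a4 b25 a6 a7
  row 3: a1 a2 a3 a4 b35 b36 b37
Rows 1 and 3 agree on DeptID; apply DeptID→EName and equate their EName entries.
Rows 1 and 2 agree on Salary; apply Salary→DeptID, EmpID and equate their DeptID, EmpID entries.
Rows 1 and 2 agree on DeptID, EmpID; apply DeptID, EmpID→Office and equate their Office entries.
Rows 1 and 3 agree on DeptID, EmpID; apply DeptID, EmpID→Office and equate their Office entries.
Rows 1 and 2 agree on EmpID; apply EmpID→City and equate their City entries.
Rows 1 and 3 agree on EmpID; apply EmpID→City and equate their City entries.
Rows 1 and 2 agree on DeptID; apply DeptID→EName and equate their EName entries.
Row 1 is now all distinguished symbols — the join is lossless.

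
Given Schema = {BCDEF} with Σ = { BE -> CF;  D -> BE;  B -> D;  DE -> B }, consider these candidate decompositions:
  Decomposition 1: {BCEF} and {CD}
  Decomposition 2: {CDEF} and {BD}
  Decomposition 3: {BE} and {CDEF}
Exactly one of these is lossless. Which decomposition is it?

Decomposition 1: common = {C}, closure = {C} → lossy.
Decomposition 2: common = {D}, closure = {BCDEF} → lossless.
Decomposition 3: common = {E}, closure = {E} → lossy.

Decomposition 2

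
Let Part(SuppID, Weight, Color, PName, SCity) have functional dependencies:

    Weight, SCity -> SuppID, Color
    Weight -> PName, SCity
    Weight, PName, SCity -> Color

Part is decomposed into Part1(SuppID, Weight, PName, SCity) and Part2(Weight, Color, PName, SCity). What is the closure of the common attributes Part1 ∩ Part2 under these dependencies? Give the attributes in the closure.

Part1 ∩ Part2 = {Weight, PName, SCity}.
Weight, SCity → SuppID, Color applies, adding SuppID, Color
Closure: {SuppID, Weight, Color, PName, SCity}.

SuppID, Weight, Color, PName, SCity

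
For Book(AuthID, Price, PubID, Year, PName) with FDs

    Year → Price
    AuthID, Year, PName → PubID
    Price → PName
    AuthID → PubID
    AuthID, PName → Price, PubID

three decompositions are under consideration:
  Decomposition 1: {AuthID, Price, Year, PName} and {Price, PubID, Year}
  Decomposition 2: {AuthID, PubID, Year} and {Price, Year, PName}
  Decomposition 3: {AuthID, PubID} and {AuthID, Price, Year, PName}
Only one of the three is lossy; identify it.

Decomposition 1

Decomposition 1: common = {Price, Year}, closure = {Price, Year, PName} → lossy.
Decomposition 2: common = {Year}, closure = {Price, Year, PName} → lossless.
Decomposition 3: common = {AuthID}, closure = {AuthID, PubID} → lossless.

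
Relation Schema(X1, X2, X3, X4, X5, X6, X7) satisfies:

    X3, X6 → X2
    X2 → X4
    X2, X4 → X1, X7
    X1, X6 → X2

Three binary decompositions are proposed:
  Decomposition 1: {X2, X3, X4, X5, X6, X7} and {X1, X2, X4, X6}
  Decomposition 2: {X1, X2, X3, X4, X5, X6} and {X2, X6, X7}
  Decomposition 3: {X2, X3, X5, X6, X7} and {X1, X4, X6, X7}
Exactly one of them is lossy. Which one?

Decomposition 3

Decomposition 1: common = {X2, X4, X6}, closure = {X1, X2, X4, X6, X7} → lossless.
Decomposition 2: common = {X2, X6}, closure = {X1, X2, X4, X6, X7} → lossless.
Decomposition 3: common = {X6, X7}, closure = {X6, X7} → lossy.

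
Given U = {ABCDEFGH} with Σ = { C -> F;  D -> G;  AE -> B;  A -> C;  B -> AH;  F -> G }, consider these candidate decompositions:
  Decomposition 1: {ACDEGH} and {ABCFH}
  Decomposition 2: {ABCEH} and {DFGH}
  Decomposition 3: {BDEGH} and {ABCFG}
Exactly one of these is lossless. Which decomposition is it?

Decomposition 3

Decomposition 1: common = {ACH}, closure = {ACFGH} → lossy.
Decomposition 2: common = {H}, closure = {H} → lossy.
Decomposition 3: common = {BG}, closure = {ABCFGH} → lossless.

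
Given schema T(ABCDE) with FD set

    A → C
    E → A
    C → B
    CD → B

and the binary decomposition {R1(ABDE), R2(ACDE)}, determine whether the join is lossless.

Yes

Common attributes: R1 ∩ R2 = {ADE}.
Closure of {ADE}: A → C applies, adding C; C → B applies, adding B. So (ADE)⁺ = {ABCDE}.
This closure contains every attribute of R1, so R1 ∩ R2 → R1. The join is lossless.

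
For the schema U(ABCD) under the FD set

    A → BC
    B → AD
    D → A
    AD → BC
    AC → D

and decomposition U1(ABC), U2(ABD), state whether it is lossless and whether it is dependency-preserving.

lossless and dependency-preserving

Lossless test: (AB)⁺ = {ABCD}, which contains all of one fragment — lossless.
Dependency preservation: AD → BC; AC → D are not contained in any single fragment, but the restricted closure of each left-hand side across the fragments still reaches the right-hand side; the remaining FDs each lie inside some fragment. All dependencies are preserved.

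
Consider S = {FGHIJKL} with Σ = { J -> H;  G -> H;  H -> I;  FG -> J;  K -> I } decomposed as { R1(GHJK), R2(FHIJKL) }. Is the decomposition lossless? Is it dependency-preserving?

lossy and not dependency-preserving

Lossless test: (HJK)⁺ = {HIJK}, which is a superkey of neither fragment — lossy.
Dependency preservation: the restricted closure of {FG} across the fragments never reaches {J}, so FG → J cannot be enforced without a join — not preserved.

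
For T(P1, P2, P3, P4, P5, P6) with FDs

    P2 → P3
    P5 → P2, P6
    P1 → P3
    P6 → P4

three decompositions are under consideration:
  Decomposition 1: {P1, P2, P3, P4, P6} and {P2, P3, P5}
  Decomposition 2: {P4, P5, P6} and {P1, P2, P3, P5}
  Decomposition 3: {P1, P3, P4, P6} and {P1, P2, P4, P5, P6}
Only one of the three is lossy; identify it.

Decomposition 1: common = {P2, P3}, closure = {P2, P3} → lossy.
Decomposition 2: common = {P5}, closure = {P2, P3, P4, P5, P6} → lossless.
Decomposition 3: common = {P1, P4, P6}, closure = {P1, P3, P4, P6} → lossless.

Decomposition 1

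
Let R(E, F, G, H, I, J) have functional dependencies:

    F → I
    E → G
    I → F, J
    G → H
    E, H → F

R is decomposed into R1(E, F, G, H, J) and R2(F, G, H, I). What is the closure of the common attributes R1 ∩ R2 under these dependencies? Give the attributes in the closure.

R1 ∩ R2 = {F, G, H}.
F → I applies, adding I
I → F, J applies, adding J
Closure: {F, G, H, I, J}.

F, G, H, I, J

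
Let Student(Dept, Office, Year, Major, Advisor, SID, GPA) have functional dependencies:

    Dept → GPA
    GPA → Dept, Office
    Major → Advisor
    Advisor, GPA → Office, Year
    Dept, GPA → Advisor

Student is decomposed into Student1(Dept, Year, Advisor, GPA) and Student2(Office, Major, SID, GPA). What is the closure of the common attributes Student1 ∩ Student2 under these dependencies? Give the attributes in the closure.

Dept, Office, Year, Advisor, GPA

Student1 ∩ Student2 = {GPA}.
GPA → Dept, Office applies, adding Dept, Office
Dept, GPA → Advisor applies, adding Advisor
Advisor, GPA → Office, Year applies, adding Year
Closure: {Dept, Office, Year, Advisor, GPA}.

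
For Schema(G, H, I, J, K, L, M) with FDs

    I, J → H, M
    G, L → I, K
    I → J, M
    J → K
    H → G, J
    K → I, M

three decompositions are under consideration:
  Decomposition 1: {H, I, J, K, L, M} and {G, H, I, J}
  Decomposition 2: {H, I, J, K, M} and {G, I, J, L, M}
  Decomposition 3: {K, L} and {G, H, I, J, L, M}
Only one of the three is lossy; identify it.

Decomposition 3

Decomposition 1: common = {H, I, J}, closure = {G, H, I, J, K, M} → lossless.
Decomposition 2: common = {I, J, M}, closure = {G, H, I, J, K, M} → lossless.
Decomposition 3: common = {L}, closure = {L} → lossy.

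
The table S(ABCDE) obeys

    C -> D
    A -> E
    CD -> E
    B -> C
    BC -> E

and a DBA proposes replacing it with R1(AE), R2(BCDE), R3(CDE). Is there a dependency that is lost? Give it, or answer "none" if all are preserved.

none

C → D lies within R2.
A → E lies within R1.
CD → E lies within R2.
B → C lies within R2.
BC → E lies within R2.
Every dependency is enforceable on the fragments, so the decomposition is dependency-preserving.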